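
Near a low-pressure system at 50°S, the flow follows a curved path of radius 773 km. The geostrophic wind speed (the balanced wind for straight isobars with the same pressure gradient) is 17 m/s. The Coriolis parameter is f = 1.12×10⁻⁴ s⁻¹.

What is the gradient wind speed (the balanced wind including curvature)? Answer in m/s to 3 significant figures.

Around a low, centrifugal force acts outward with Coriolis, so pressure-gradient force balances both:
(1/ρ)|∂P/∂n| = fV + V²/R  →  V² + fR·V − fR·V_g = 0
With fR = 1.12×10⁻⁴ × 773×10³ m = 86.6 m/s:
V = [−fR + √((fR)² + 4 fR V_g)]/2 = [−86.6 + √(86.6² + 4×86.6×17)]/2 = 14.6 m/s
Subgeostrophic (V < V_g = 17 m/s), as expected around a low.

14.6 m/s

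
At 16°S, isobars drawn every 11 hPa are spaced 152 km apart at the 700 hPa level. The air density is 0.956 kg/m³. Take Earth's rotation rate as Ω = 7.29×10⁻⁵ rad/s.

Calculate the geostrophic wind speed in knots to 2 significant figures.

Coriolis parameter at 16°S:
f = 2Ω sin φ = 2 × 7.29×10⁻⁵ × sin 16° = 4.02×10⁻⁵ s⁻¹
Pressure gradient: |∂P/∂n| = 1100 Pa / 152000 m = 7.24×10⁻³ Pa/m
Geostrophic balance (pressure-gradient force = Coriolis force):
V_g = (1/(fρ)) |∂P/∂n| = 7.24×10⁻³ / (4.02×10⁻⁵ × 0.956) = 188 m/s
Converting: 188 m/s × 1.944 = 370 knots

370 knots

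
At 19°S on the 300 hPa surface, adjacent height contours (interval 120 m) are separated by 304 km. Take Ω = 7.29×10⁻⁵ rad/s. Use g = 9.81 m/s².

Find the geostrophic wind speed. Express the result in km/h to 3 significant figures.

Coriolis parameter at 19°S:
f = 2Ω sin φ = 2 × 7.29×10⁻⁵ × sin 19° = 4.75×10⁻⁵ s⁻¹
Height gradient: |∂Z/∂n| = 120 m / 304000 m = 3.95×10⁻⁴
On a pressure surface, geostrophic balance gives V_g = (g/f)|∂Z/∂n|:
V_g = 9.81 × 3.95×10⁻⁴ / 4.75×10⁻⁵ = 81.6 m/s
Converting: 81.6 m/s × 3.6 = 294 km/h

294 km/h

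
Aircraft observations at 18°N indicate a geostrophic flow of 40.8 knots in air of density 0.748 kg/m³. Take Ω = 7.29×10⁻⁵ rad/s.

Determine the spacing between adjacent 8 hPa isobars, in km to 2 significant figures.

Coriolis parameter at 18°N:
f = 2Ω sin φ = 2 × 7.29×10⁻⁵ × sin 18° = 4.51×10⁻⁵ s⁻¹
Wind speed in SI: 40.8 knots = 21.0 m/s
Geostrophic balance rearranged: |∂P/∂n| = f ρ V_g
|∂P/∂n| = 4.51×10⁻⁵ × 0.748 × 21.0 = 7.07×10⁻⁴ Pa/m
Isobar spacing: Δn = ΔP/|∂P/∂n| = 800 Pa / 7.07×10⁻⁴ Pa/m = 1130968 m ≈ 1100 km

1100 km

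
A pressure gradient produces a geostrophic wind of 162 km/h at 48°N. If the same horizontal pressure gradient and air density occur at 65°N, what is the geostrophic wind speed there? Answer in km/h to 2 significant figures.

With the same pressure gradient and density, V_g ∝ 1/f ∝ 1/sin φ.
V₂ = V₁ · sin φ₁ / sin φ₂ = 162 × sin 48° / sin 65°
V₂ = 162 × 0.7431/0.9063 = 130 km/h

130 km/h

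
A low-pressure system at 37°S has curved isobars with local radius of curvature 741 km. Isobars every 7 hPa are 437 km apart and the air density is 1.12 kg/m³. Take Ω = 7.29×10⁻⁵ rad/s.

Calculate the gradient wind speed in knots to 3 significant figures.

26.2 knots

Coriolis parameter at 37°S:
f = 2Ω sin φ = 2 × 7.29×10⁻⁵ × sin 37° = 8.77×10⁻⁵ s⁻¹
Pressure gradient: |∂P/∂n| = 700 Pa / 437000 m = 1.60×10⁻³ Pa/m
Geostrophic speed: V_g = |∂P/∂n|/(fρ) = 1.60×10⁻³/(8.77×10⁻⁵ × 1.12) = 16.3 m/s
Around a low, centrifugal force acts outward with Coriolis, so pressure-gradient force balances both:
(1/ρ)|∂P/∂n| = fV + V²/R  →  V² + fR·V − fR·V_g = 0
With fR = 8.77×10⁻⁵ × 741×10³ m = 65.0 m/s:
V = [−fR + √((fR)² + 4 fR V_g)]/2 = [−65.0 + √(65.0² + 4×65.0×16.3)]/2 = 13.5 m/s
Subgeostrophic (V < V_g = 16.3 m/s), as expected around a low.
Converting: 13.5 m/s × 1.944 = 26.2 knots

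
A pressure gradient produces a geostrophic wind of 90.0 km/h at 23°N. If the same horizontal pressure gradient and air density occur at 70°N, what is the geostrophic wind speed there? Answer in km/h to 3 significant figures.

37.4 km/h

With the same pressure gradient and density, V_g ∝ 1/f ∝ 1/sin φ.
V₂ = V₁ · sin φ₁ / sin φ₂ = 90.0 × sin 23° / sin 70°
V₂ = 90.0 × 0.3907/0.9397 = 37.4 km/h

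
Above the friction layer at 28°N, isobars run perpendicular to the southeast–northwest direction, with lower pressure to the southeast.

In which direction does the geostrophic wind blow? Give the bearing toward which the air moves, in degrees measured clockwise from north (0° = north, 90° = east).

The pressure-gradient force points toward the southeast (bearing 135°).
Geostrophic balance: in the Northern Hemisphere the Coriolis force deflects motion to the right, so the geostrophic wind blows 90° to the right of the pressure-gradient force (low pressure on the left).
Rotating 135° by 90° clockwise gives 225° — the wind blows toward the southwest.

225°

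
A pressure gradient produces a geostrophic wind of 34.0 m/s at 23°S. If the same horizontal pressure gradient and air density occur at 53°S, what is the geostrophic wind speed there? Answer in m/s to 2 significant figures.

17 m/s

With the same pressure gradient and density, V_g ∝ 1/f ∝ 1/sin φ.
V₂ = V₁ · sin φ₁ / sin φ₂ = 34.0 × sin 23° / sin 53°
V₂ = 34.0 × 0.3907/0.7986 = 17 m/s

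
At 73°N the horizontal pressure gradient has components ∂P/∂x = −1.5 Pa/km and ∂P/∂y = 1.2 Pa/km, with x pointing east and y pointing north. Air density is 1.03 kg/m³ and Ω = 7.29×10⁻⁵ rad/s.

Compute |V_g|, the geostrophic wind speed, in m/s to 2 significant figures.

Coriolis parameter at 73°N:
f = 2Ω sin φ = 2 × 7.29×10⁻⁵ × sin 73° = 1.39×10⁻⁴ s⁻¹
Component geostrophic relations (x east, y north):
u_g = −(1/(fρ)) ∂P/∂y,  v_g = (1/(fρ)) ∂P/∂x
u_g = −(1.2×10⁻³)/(1.39×10⁻⁴ × 1.03) = −8.36 m/s;  v_g = (−1.5×10⁻³)/(1.39×10⁻⁴ × 1.03) = −10.4 m/s
|V_g| = √(u_g² + v_g²) = 13.4 m/s

13 m/s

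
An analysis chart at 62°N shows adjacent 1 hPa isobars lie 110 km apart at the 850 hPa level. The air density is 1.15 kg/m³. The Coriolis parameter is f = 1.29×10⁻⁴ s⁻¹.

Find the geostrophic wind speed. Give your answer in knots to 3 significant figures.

11.9 knots

Pressure gradient: |∂P/∂n| = 100 Pa / 110000 m = 9.09×10⁻⁴ Pa/m
Geostrophic balance (pressure-gradient force = Coriolis force):
V_g = (1/(fρ)) |∂P/∂n| = 9.09×10⁻⁴ / (1.29×10⁻⁴ × 1.15) = 6.13 m/s
Converting: 6.13 m/s × 1.944 = 11.9 knots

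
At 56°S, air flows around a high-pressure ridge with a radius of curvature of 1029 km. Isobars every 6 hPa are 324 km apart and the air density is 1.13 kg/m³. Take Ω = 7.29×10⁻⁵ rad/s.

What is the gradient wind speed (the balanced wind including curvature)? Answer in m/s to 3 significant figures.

Coriolis parameter at 56°S:
f = 2Ω sin φ = 2 × 7.29×10⁻⁵ × sin 56° = 1.21×10⁻⁴ s⁻¹
Pressure gradient: |∂P/∂n| = 600 Pa / 324000 m = 1.85×10⁻³ Pa/m
Geostrophic speed: V_g = |∂P/∂n|/(fρ) = 1.85×10⁻³/(1.21×10⁻⁴ × 1.13) = 13.6 m/s
Around a high, pressure-gradient force acts outward with centrifugal, so Coriolis balances both:
fV = (1/ρ)|∂P/∂n| + V²/R  →  V² − fR·V + fR·V_g = 0
With fR = 1.21×10⁻⁴ × 1029×10³ m = 124 m/s:
V = [fR − √((fR)² − 4 fR V_g)]/2 = [124 − √(124² − 4×124×13.6)]/2 = 15.5 m/s
Supergeostrophic (V > V_g = 13.6 m/s), as expected around a high.

15.5 m/s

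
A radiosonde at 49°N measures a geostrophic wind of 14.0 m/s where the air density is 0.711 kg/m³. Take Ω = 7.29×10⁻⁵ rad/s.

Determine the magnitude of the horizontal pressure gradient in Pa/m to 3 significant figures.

Coriolis parameter at 49°N:
f = 2Ω sin φ = 2 × 7.29×10⁻⁵ × sin 49° = 1.10×10⁻⁴ s⁻¹
Geostrophic balance rearranged: |∂P/∂n| = f ρ V_g
|∂P/∂n| = 1.10×10⁻⁴ × 0.711 × 14.0 = 1.10×10⁻³ Pa/m

1.10×10⁻³ Pa/m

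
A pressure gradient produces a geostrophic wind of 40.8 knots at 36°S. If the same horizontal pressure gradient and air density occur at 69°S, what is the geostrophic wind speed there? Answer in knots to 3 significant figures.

25.7 knots

With the same pressure gradient and density, V_g ∝ 1/f ∝ 1/sin φ.
V₂ = V₁ · sin φ₁ / sin φ₂ = 40.8 × sin 36° / sin 69°
V₂ = 40.8 × 0.5878/0.9336 = 25.7 knots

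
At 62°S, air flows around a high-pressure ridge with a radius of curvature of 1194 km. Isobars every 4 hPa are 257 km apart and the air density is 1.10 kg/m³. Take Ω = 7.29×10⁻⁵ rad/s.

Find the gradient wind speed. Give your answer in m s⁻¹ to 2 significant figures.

12 m s⁻¹

Coriolis parameter at 62°S:
f = 2Ω sin φ = 2 × 7.29×10⁻⁵ × sin 62° = 1.29×10⁻⁴ s⁻¹
Pressure gradient: |∂P/∂n| = 400 Pa / 257000 m = 1.56×10⁻³ Pa/m
Geostrophic speed: V_g = |∂P/∂n|/(fρ) = 1.56×10⁻³/(1.29×10⁻⁴ × 1.10) = 11.0 m/s
Around a high, pressure-gradient force acts outward with centrifugal, so Coriolis balances both:
fV = (1/ρ)|∂P/∂n| + V²/R  →  V² − fR·V + fR·V_g = 0
With fR = 1.29×10⁻⁴ × 1194×10³ m = 154 m/s:
V = [fR − √((fR)² − 4 fR V_g)]/2 = [154 − √(154² − 4×154×11)]/2 = 11.9 m/s
Supergeostrophic (V > V_g = 11 m/s), as expected around a high.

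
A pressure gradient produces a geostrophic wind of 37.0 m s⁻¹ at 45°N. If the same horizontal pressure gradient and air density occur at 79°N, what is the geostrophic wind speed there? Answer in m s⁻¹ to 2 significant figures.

27 m s⁻¹

With the same pressure gradient and density, V_g ∝ 1/f ∝ 1/sin φ.
V₂ = V₁ · sin φ₁ / sin φ₂ = 37.0 × sin 45° / sin 79°
V₂ = 37.0 × 0.7071/0.9816 = 27 m s⁻¹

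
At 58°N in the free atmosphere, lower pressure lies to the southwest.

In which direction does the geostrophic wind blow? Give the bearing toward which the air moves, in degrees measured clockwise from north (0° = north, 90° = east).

315°

The pressure-gradient force points toward the southwest (bearing 225°).
Geostrophic balance: in the Northern Hemisphere the Coriolis force deflects motion to the right, so the geostrophic wind blows 90° to the right of the pressure-gradient force (low pressure on the left).
Rotating 225° by 90° clockwise gives 315° — the wind blows toward the northwest.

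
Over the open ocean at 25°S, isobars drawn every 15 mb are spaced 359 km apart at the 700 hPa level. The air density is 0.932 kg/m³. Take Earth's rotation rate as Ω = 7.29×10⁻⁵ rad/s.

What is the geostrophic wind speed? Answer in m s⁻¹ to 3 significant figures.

72.8 m s⁻¹

Coriolis parameter at 25°S:
f = 2Ω sin φ = 2 × 7.29×10⁻⁵ × sin 25° = 6.16×10⁻⁵ s⁻¹
Pressure gradient: |∂P/∂n| = 1500 Pa / 359000 m = 4.18×10⁻³ Pa/m
Geostrophic balance (pressure-gradient force = Coriolis force):
V_g = (1/(fρ)) |∂P/∂n| = 4.18×10⁻³ / (6.16×10⁻⁵ × 0.932) = 72.8 m/s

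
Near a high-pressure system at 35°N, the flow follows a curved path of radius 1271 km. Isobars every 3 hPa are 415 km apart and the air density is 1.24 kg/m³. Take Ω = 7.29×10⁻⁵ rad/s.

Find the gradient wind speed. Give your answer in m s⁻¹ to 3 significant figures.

7.50 m s⁻¹

Coriolis parameter at 35°N:
f = 2Ω sin φ = 2 × 7.29×10⁻⁵ × sin 35° = 8.36×10⁻⁵ s⁻¹
Pressure gradient: |∂P/∂n| = 300 Pa / 415000 m = 7.23×10⁻⁴ Pa/m
Geostrophic speed: V_g = |∂P/∂n|/(fρ) = 7.23×10⁻⁴/(8.36×10⁻⁵ × 1.24) = 6.97 m/s
Around a high, pressure-gradient force acts outward with centrifugal, so Coriolis balances both:
fV = (1/ρ)|∂P/∂n| + V²/R  →  V² − fR·V + fR·V_g = 0
With fR = 8.36×10⁻⁵ × 1271×10³ m = 106 m/s:
V = [fR − √((fR)² − 4 fR V_g)]/2 = [106 − √(106² − 4×106×6.97)]/2 = 7.5 m/s
Supergeostrophic (V > V_g = 6.97 m/s), as expected around a high.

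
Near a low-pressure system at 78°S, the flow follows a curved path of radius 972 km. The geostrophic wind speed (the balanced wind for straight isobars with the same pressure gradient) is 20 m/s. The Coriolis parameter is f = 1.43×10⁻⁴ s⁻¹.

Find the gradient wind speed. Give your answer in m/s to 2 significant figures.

18 m/s

Around a low, centrifugal force acts outward with Coriolis, so pressure-gradient force balances both:
(1/ρ)|∂P/∂n| = fV + V²/R  →  V² + fR·V − fR·V_g = 0
With fR = 1.43×10⁻⁴ × 972×10³ m = 139 m/s:
V = [−fR + √((fR)² + 4 fR V_g)]/2 = [−139 + √(139² + 4×139×20)]/2 = 17.7 m/s
Subgeostrophic (V < V_g = 20 m/s), as expected around a low.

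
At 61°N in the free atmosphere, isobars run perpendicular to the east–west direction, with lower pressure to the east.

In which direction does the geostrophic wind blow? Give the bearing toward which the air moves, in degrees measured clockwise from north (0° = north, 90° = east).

180°

The pressure-gradient force points toward the east (bearing 090°).
Geostrophic balance: in the Northern Hemisphere the Coriolis force deflects motion to the right, so the geostrophic wind blows 90° to the right of the pressure-gradient force (low pressure on the left).
Rotating 090° by 90° clockwise gives 180° — the wind blows toward the south.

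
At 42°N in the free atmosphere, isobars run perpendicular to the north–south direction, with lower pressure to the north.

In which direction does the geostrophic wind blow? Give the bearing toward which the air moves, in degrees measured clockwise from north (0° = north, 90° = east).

The pressure-gradient force points toward the north (bearing 000°).
Geostrophic balance: in the Northern Hemisphere the Coriolis force deflects motion to the right, so the geostrophic wind blows 90° to the right of the pressure-gradient force (low pressure on the left).
Rotating 000° by 90° clockwise gives 090° — the wind blows toward the east.

090°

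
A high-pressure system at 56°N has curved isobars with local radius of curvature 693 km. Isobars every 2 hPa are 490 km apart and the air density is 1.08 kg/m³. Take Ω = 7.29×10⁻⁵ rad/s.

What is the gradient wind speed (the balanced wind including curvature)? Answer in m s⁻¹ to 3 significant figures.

3.25 m s⁻¹

Coriolis parameter at 56°N:
f = 2Ω sin φ = 2 × 7.29×10⁻⁵ × sin 56° = 1.21×10⁻⁴ s⁻¹
Pressure gradient: |∂P/∂n| = 200 Pa / 490000 m = 4.08×10⁻⁴ Pa/m
Geostrophic speed: V_g = |∂P/∂n|/(fρ) = 4.08×10⁻⁴/(1.21×10⁻⁴ × 1.08) = 3.13 m/s
Around a high, pressure-gradient force acts outward with centrifugal, so Coriolis balances both:
fV = (1/ρ)|∂P/∂n| + V²/R  →  V² − fR·V + fR·V_g = 0
With fR = 1.21×10⁻⁴ × 693×10³ m = 83.8 m/s:
V = [fR − √((fR)² − 4 fR V_g)]/2 = [83.8 − √(83.8² − 4×83.8×3.13)]/2 = 3.25 m/s
Supergeostrophic (V > V_g = 3.13 m/s), as expected around a high.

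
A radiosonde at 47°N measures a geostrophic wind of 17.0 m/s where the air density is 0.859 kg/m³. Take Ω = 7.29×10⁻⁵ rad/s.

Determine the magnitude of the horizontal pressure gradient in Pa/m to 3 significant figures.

1.56×10⁻³ Pa/m

Coriolis parameter at 47°N:
f = 2Ω sin φ = 2 × 7.29×10⁻⁵ × sin 47° = 1.07×10⁻⁴ s⁻¹
Geostrophic balance rearranged: |∂P/∂n| = f ρ V_g
|∂P/∂n| = 1.07×10⁻⁴ × 0.859 × 17.0 = 1.56×10⁻³ Pa/m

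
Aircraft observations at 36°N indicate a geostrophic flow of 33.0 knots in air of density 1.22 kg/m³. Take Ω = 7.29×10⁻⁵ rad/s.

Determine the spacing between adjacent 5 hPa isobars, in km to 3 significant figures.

282 km

Coriolis parameter at 36°N:
f = 2Ω sin φ = 2 × 7.29×10⁻⁵ × sin 36° = 8.57×10⁻⁵ s⁻¹
Wind speed in SI: 33.0 knots = 17.0 m/s
Geostrophic balance rearranged: |∂P/∂n| = f ρ V_g
|∂P/∂n| = 8.57×10⁻⁵ × 1.22 × 17.0 = 1.77×10⁻³ Pa/m
Isobar spacing: Δn = ΔP/|∂P/∂n| = 500 Pa / 1.77×10⁻³ Pa/m = 281697 m ≈ 282 km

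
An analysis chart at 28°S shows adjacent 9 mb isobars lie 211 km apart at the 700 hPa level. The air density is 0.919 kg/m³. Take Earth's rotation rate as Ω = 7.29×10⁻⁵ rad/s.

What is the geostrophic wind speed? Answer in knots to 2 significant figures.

Coriolis parameter at 28°S:
f = 2Ω sin φ = 2 × 7.29×10⁻⁵ × sin 28° = 6.84×10⁻⁵ s⁻¹
Pressure gradient: |∂P/∂n| = 900 Pa / 211000 m = 4.27×10⁻³ Pa/m
Geostrophic balance (pressure-gradient force = Coriolis force):
V_g = (1/(fρ)) |∂P/∂n| = 4.27×10⁻³ / (6.84×10⁻⁵ × 0.919) = 67.8 m/s
Converting: 67.8 m/s × 1.944 = 130 knots

130 knots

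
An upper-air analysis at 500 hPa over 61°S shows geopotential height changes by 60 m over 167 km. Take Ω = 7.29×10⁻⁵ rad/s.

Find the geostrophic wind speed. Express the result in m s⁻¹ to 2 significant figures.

28 m s⁻¹

Coriolis parameter at 61°S:
f = 2Ω sin φ = 2 × 7.29×10⁻⁵ × sin 61° = 1.28×10⁻⁴ s⁻¹
Height gradient: |∂Z/∂n| = 60 m / 167000 m = 3.59×10⁻⁴
On a pressure surface, geostrophic balance gives V_g = (g/f)|∂Z/∂n|:
V_g = 9.81 × 3.59×10⁻⁴ / 1.28×10⁻⁴ = 27.6 m/s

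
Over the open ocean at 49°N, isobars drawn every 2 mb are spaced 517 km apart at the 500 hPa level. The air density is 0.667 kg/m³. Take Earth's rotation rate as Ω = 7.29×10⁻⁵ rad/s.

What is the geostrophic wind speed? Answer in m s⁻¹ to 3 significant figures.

Coriolis parameter at 49°N:
f = 2Ω sin φ = 2 × 7.29×10⁻⁵ × sin 49° = 1.10×10⁻⁴ s⁻¹
Pressure gradient: |∂P/∂n| = 200 Pa / 517000 m = 3.87×10⁻⁴ Pa/m
Geostrophic balance (pressure-gradient force = Coriolis force):
V_g = (1/(fρ)) |∂P/∂n| = 3.87×10⁻⁴ / (1.10×10⁻⁴ × 0.667) = 5.27 m/s

5.27 m s⁻¹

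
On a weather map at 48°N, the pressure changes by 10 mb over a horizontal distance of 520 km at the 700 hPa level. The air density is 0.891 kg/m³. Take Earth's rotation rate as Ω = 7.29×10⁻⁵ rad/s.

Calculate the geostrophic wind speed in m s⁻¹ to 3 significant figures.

Coriolis parameter at 48°N:
f = 2Ω sin φ = 2 × 7.29×10⁻⁵ × sin 48° = 1.08×10⁻⁴ s⁻¹
Pressure gradient: |∂P/∂n| = 1000 Pa / 520000 m = 1.92×10⁻³ Pa/m
Geostrophic balance (pressure-gradient force = Coriolis force):
V_g = (1/(fρ)) |∂P/∂n| = 1.92×10⁻³ / (1.08×10⁻⁴ × 0.891) = 19.9 m/s

19.9 m s⁻¹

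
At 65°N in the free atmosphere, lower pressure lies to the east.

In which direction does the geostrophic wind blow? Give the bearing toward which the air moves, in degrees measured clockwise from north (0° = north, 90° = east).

The pressure-gradient force points toward the east (bearing 090°).
Geostrophic balance: in the Northern Hemisphere the Coriolis force deflects motion to the right, so the geostrophic wind blows 90° to the right of the pressure-gradient force (low pressure on the left).
Rotating 090° by 90° clockwise gives 180° — the wind blows toward the south.

180°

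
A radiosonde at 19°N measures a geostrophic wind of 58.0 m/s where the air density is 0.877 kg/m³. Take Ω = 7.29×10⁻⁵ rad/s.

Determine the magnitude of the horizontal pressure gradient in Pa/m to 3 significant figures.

2.41×10⁻³ Pa/m

Coriolis parameter at 19°N:
f = 2Ω sin φ = 2 × 7.29×10⁻⁵ × sin 19° = 4.75×10⁻⁵ s⁻¹
Geostrophic balance rearranged: |∂P/∂n| = f ρ V_g
|∂P/∂n| = 4.75×10⁻⁵ × 0.877 × 58.0 = 2.41×10⁻³ Pa/m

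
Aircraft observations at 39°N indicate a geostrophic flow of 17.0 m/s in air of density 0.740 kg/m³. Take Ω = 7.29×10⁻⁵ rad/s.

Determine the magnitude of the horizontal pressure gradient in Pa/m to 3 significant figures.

Coriolis parameter at 39°N:
f = 2Ω sin φ = 2 × 7.29×10⁻⁵ × sin 39° = 9.18×10⁻⁵ s⁻¹
Geostrophic balance rearranged: |∂P/∂n| = f ρ V_g
|∂P/∂n| = 9.18×10⁻⁵ × 0.740 × 17.0 = 1.15×10⁻³ Pa/m

1.15×10⁻³ Pa/m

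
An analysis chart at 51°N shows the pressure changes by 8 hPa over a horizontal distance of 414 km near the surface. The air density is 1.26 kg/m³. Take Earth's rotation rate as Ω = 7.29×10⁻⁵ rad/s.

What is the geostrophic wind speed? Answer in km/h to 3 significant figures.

Coriolis parameter at 51°N:
f = 2Ω sin φ = 2 × 7.29×10⁻⁵ × sin 51° = 1.13×10⁻⁴ s⁻¹
Pressure gradient: |∂P/∂n| = 800 Pa / 414000 m = 1.93×10⁻³ Pa/m
Geostrophic balance (pressure-gradient force = Coriolis force):
V_g = (1/(fρ)) |∂P/∂n| = 1.93×10⁻³ / (1.13×10⁻⁴ × 1.26) = 13.5 m/s
Converting: 13.5 m/s × 3.6 = 48.7 km/h

48.7 km/h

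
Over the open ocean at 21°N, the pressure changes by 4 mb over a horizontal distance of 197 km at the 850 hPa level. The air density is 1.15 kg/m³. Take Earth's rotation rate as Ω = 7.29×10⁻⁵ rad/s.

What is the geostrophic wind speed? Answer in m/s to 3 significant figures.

Coriolis parameter at 21°N:
f = 2Ω sin φ = 2 × 7.29×10⁻⁵ × sin 21° = 5.23×10⁻⁵ s⁻¹
Pressure gradient: |∂P/∂n| = 400 Pa / 197000 m = 2.03×10⁻³ Pa/m
Geostrophic balance (pressure-gradient force = Coriolis force):
V_g = (1/(fρ)) |∂P/∂n| = 2.03×10⁻³ / (5.23×10⁻⁵ × 1.15) = 33.8 m/s

33.8 m/s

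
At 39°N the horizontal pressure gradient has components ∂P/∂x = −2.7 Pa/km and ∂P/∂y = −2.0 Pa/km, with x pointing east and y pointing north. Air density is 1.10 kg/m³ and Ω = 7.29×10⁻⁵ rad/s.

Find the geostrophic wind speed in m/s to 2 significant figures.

33 m/s

Coriolis parameter at 39°N:
f = 2Ω sin φ = 2 × 7.29×10⁻⁵ × sin 39° = 9.18×10⁻⁵ s⁻¹
Component geostrophic relations (x east, y north):
u_g = −(1/(fρ)) ∂P/∂y,  v_g = (1/(fρ)) ∂P/∂x
u_g = −(−2.0×10⁻³)/(9.18×10⁻⁵ × 1.10) = 19.8 m/s;  v_g = (−2.7×10⁻³)/(9.18×10⁻⁵ × 1.10) = −26.8 m/s
|V_g| = √(u_g² + v_g²) = 33.3 m/s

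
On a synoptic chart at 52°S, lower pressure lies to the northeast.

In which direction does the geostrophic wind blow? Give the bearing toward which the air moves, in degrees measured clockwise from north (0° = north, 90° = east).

The pressure-gradient force points toward the northeast (bearing 045°).
Geostrophic balance: in the Southern Hemisphere the Coriolis force deflects motion to the left, so the geostrophic wind blows 90° to the left of the pressure-gradient force (low pressure on the right).
Rotating 045° by 90° counterclockwise gives 315° — the wind blows toward the northwest.

315°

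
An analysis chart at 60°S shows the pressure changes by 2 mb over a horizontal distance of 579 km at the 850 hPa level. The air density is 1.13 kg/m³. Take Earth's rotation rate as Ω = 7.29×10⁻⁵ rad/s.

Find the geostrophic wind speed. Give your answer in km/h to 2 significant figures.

Coriolis parameter at 60°S:
f = 2Ω sin φ = 2 × 7.29×10⁻⁵ × sin 60° = 1.26×10⁻⁴ s⁻¹
Pressure gradient: |∂P/∂n| = 200 Pa / 579000 m = 3.45×10⁻⁴ Pa/m
Geostrophic balance (pressure-gradient force = Coriolis force):
V_g = (1/(fρ)) |∂P/∂n| = 3.45×10⁻⁴ / (1.26×10⁻⁴ × 1.13) = 2.42 m/s
Converting: 2.42 m/s × 3.6 = 8.7 km/h

8.7 km/h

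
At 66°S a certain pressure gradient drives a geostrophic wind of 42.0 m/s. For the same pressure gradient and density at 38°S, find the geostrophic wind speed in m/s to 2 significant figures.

62 m/s

With the same pressure gradient and density, V_g ∝ 1/f ∝ 1/sin φ.
V₂ = V₁ · sin φ₁ / sin φ₂ = 42.0 × sin 66° / sin 38°
V₂ = 42.0 × 0.9135/0.6157 = 62 m/s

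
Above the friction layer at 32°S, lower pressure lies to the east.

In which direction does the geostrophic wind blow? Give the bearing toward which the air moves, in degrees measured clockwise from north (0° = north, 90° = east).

The pressure-gradient force points toward the east (bearing 090°).
Geostrophic balance: in the Southern Hemisphere the Coriolis force deflects motion to the left, so the geostrophic wind blows 90° to the left of the pressure-gradient force (low pressure on the right).
Rotating 090° by 90° counterclockwise gives 000° — the wind blows toward the north.

000°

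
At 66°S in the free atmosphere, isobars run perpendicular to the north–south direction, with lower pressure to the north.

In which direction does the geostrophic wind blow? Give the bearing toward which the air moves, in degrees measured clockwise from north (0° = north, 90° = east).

270°

The pressure-gradient force points toward the north (bearing 000°).
Geostrophic balance: in the Southern Hemisphere the Coriolis force deflects motion to the left, so the geostrophic wind blows 90° to the left of the pressure-gradient force (low pressure on the right).
Rotating 000° by 90° counterclockwise gives 270° — the wind blows toward the west.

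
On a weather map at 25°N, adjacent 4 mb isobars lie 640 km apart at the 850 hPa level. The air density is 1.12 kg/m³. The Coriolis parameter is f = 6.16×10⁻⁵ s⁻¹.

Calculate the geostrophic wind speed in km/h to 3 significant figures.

32.6 km/h

Pressure gradient: |∂P/∂n| = 400 Pa / 640000 m = 6.25×10⁻⁴ Pa/m
Geostrophic balance (pressure-gradient force = Coriolis force):
V_g = (1/(fρ)) |∂P/∂n| = 6.25×10⁻⁴ / (6.16×10⁻⁵ × 1.12) = 9.06 m/s
Converting: 9.06 m/s × 3.6 = 32.6 km/h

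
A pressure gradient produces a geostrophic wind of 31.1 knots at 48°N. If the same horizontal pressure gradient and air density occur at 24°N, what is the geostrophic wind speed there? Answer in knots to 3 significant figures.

With the same pressure gradient and density, V_g ∝ 1/f ∝ 1/sin φ.
V₂ = V₁ · sin φ₁ / sin φ₂ = 31.1 × sin 48° / sin 24°
V₂ = 31.1 × 0.7431/0.4067 = 56.8 knots

56.8 knots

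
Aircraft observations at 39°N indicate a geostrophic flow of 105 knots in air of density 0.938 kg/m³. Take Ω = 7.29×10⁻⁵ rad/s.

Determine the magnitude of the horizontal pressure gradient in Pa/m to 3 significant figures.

Coriolis parameter at 39°N:
f = 2Ω sin φ = 2 × 7.29×10⁻⁵ × sin 39° = 9.18×10⁻⁵ s⁻¹
Wind speed in SI: 105 knots = 54.0 m/s
Geostrophic balance rearranged: |∂P/∂n| = f ρ V_g
|∂P/∂n| = 9.18×10⁻⁵ × 0.938 × 54.0 = 4.65×10⁻³ Pa/m

4.65×10⁻³ Pa/m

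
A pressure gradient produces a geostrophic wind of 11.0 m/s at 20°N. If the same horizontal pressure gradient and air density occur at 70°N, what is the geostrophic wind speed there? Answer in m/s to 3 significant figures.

With the same pressure gradient and density, V_g ∝ 1/f ∝ 1/sin φ.
V₂ = V₁ · sin φ₁ / sin φ₂ = 11.0 × sin 20° / sin 70°
V₂ = 11.0 × 0.3420/0.9397 = 4.00 m/s

4.00 m/s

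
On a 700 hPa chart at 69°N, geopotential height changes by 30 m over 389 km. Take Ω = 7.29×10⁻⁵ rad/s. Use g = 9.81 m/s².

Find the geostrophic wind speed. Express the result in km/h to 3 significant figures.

Coriolis parameter at 69°N:
f = 2Ω sin φ = 2 × 7.29×10⁻⁵ × sin 69° = 1.36×10⁻⁴ s⁻¹
Height gradient: |∂Z/∂n| = 30 m / 389000 m = 7.71×10⁻⁵
On a pressure surface, geostrophic balance gives V_g = (g/f)|∂Z/∂n|:
V_g = 9.81 × 7.71×10⁻⁵ / 1.36×10⁻⁴ = 5.56 m/s
Converting: 5.56 m/s × 3.6 = 20.0 km/h

20.0 km/h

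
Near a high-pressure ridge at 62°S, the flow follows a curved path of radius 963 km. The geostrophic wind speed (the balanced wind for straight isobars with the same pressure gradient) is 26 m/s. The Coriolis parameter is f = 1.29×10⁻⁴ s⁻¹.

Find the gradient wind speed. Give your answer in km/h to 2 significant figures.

Around a high, pressure-gradient force acts outward with centrifugal, so Coriolis balances both:
fV = (1/ρ)|∂P/∂n| + V²/R  →  V² − fR·V + fR·V_g = 0
With fR = 1.29×10⁻⁴ × 963×10³ m = 124 m/s:
V = [fR − √((fR)² − 4 fR V_g)]/2 = [124 − √(124² − 4×124×26)]/2 = 37 m/s
Supergeostrophic (V > V_g = 26 m/s), as expected around a high.
Converting: 37 m/s × 3.6 = 130 km/h

130 km/h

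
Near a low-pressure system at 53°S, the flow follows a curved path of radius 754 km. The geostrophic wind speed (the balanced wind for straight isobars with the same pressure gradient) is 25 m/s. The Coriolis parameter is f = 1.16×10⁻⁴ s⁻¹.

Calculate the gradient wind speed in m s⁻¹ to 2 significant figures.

Around a low, centrifugal force acts outward with Coriolis, so pressure-gradient force balances both:
(1/ρ)|∂P/∂n| = fV + V²/R  →  V² + fR·V − fR·V_g = 0
With fR = 1.16×10⁻⁴ × 754×10³ m = 87.5 m/s:
V = [−fR + √((fR)² + 4 fR V_g)]/2 = [−87.5 + √(87.5² + 4×87.5×25)]/2 = 20.3 m/s
Subgeostrophic (V < V_g = 25 m/s), as expected around a low.

20 m s⁻¹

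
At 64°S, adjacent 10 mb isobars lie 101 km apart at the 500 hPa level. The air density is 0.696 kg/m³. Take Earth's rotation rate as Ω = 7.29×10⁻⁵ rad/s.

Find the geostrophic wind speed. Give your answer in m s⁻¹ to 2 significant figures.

Coriolis parameter at 64°S:
f = 2Ω sin φ = 2 × 7.29×10⁻⁵ × sin 64° = 1.31×10⁻⁴ s⁻¹
Pressure gradient: |∂P/∂n| = 1000 Pa / 101000 m = 9.90×10⁻³ Pa/m
Geostrophic balance (pressure-gradient force = Coriolis force):
V_g = (1/(fρ)) |∂P/∂n| = 9.90×10⁻³ / (1.31×10⁻⁴ × 0.696) = 109 m/s

110 m s⁻¹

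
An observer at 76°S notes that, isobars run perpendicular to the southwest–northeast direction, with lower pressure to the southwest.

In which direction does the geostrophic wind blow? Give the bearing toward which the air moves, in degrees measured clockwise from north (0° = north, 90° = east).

The pressure-gradient force points toward the southwest (bearing 225°).
Geostrophic balance: in the Southern Hemisphere the Coriolis force deflects motion to the left, so the geostrophic wind blows 90° to the left of the pressure-gradient force (low pressure on the right).
Rotating 225° by 90° counterclockwise gives 135° — the wind blows toward the southeast.

135°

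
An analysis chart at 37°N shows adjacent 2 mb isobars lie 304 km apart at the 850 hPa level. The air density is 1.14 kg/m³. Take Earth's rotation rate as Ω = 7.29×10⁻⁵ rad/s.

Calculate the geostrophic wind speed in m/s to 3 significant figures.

6.58 m/s

Coriolis parameter at 37°N:
f = 2Ω sin φ = 2 × 7.29×10⁻⁵ × sin 37° = 8.77×10⁻⁵ s⁻¹
Pressure gradient: |∂P/∂n| = 200 Pa / 304000 m = 6.58×10⁻⁴ Pa/m
Geostrophic balance (pressure-gradient force = Coriolis force):
V_g = (1/(fρ)) |∂P/∂n| = 6.58×10⁻⁴ / (8.77×10⁻⁵ × 1.14) = 6.58 m/s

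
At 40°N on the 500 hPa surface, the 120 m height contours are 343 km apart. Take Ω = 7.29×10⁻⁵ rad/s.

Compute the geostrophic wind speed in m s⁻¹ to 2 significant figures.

37 m s⁻¹

Coriolis parameter at 40°N:
f = 2Ω sin φ = 2 × 7.29×10⁻⁵ × sin 40° = 9.37×10⁻⁵ s⁻¹
Height gradient: |∂Z/∂n| = 120 m / 343000 m = 3.50×10⁻⁴
On a pressure surface, geostrophic balance gives V_g = (g/f)|∂Z/∂n|:
V_g = 9.81 × 3.50×10⁻⁴ / 9.37×10⁻⁵ = 36.6 m/s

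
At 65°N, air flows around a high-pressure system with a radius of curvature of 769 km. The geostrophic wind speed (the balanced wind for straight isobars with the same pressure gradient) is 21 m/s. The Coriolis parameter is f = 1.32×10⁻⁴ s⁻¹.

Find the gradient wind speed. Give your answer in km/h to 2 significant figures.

Around a high, pressure-gradient force acts outward with centrifugal, so Coriolis balances both:
fV = (1/ρ)|∂P/∂n| + V²/R  →  V² − fR·V + fR·V_g = 0
With fR = 1.32×10⁻⁴ × 769×10³ m = 102 m/s:
V = [fR − √((fR)² − 4 fR V_g)]/2 = [102 − √(102² − 4×102×21)]/2 = 29.7 m/s
Supergeostrophic (V > V_g = 21 m/s), as expected around a high.
Converting: 29.7 m/s × 3.6 = 110 km/h

110 km/h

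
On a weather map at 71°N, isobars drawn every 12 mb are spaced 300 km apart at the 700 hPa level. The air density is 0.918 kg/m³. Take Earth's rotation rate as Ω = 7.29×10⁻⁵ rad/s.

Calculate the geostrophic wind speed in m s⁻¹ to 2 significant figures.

Coriolis parameter at 71°N:
f = 2Ω sin φ = 2 × 7.29×10⁻⁵ × sin 71° = 1.38×10⁻⁴ s⁻¹
Pressure gradient: |∂P/∂n| = 1200 Pa / 300000 m = 4.00×10⁻³ Pa/m
Geostrophic balance (pressure-gradient force = Coriolis force):
V_g = (1/(fρ)) |∂P/∂n| = 4.00×10⁻³ / (1.38×10⁻⁴ × 0.918) = 31.6 m/s

32 m s⁻¹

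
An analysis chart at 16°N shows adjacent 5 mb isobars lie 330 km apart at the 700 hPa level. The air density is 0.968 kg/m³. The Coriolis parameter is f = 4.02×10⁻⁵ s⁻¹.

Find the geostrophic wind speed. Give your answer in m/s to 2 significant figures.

39 m/s

Pressure gradient: |∂P/∂n| = 500 Pa / 330000 m = 1.52×10⁻³ Pa/m
Geostrophic balance (pressure-gradient force = Coriolis force):
V_g = (1/(fρ)) |∂P/∂n| = 1.52×10⁻³ / (4.02×10⁻⁵ × 0.968) = 38.9 m/s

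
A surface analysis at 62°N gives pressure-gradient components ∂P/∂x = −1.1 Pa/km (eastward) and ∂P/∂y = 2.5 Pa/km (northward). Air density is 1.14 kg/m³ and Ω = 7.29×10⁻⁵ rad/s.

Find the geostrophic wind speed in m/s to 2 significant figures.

19 m/s

Coriolis parameter at 62°N:
f = 2Ω sin φ = 2 × 7.29×10⁻⁵ × sin 62° = 1.29×10⁻⁴ s⁻¹
Component geostrophic relations (x east, y north):
u_g = −(1/(fρ)) ∂P/∂y,  v_g = (1/(fρ)) ∂P/∂x
u_g = −(2.5×10⁻³)/(1.29×10⁻⁴ × 1.14) = −17.0 m/s;  v_g = (−1.1×10⁻³)/(1.29×10⁻⁴ × 1.14) = −7.50 m/s
|V_g| = √(u_g² + v_g²) = 18.6 m/s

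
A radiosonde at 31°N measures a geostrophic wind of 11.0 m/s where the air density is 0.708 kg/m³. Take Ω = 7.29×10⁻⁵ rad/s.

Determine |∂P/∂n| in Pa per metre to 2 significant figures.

5.8×10⁻⁴ Pa/m

Coriolis parameter at 31°N:
f = 2Ω sin φ = 2 × 7.29×10⁻⁵ × sin 31° = 7.51×10⁻⁵ s⁻¹
Geostrophic balance rearranged: |∂P/∂n| = f ρ V_g
|∂P/∂n| = 7.51×10⁻⁵ × 0.708 × 11.0 = 5.85×10⁻⁴ Pa/m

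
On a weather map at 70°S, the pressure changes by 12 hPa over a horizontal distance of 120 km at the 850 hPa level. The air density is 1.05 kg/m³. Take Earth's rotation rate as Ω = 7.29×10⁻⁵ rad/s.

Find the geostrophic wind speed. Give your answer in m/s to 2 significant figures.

70 m/s

Coriolis parameter at 70°S:
f = 2Ω sin φ = 2 × 7.29×10⁻⁵ × sin 70° = 1.37×10⁻⁴ s⁻¹
Pressure gradient: |∂P/∂n| = 1200 Pa / 120000 m = 1.00×10⁻² Pa/m
Geostrophic balance (pressure-gradient force = Coriolis force):
V_g = (1/(fρ)) |∂P/∂n| = 1.00×10⁻² / (1.37×10⁻⁴ × 1.05) = 69.5 m/s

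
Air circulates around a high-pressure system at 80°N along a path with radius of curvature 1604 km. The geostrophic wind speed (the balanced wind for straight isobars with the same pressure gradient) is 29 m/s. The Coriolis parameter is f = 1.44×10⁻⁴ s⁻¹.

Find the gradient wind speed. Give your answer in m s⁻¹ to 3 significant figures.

34.0 m s⁻¹

Around a high, pressure-gradient force acts outward with centrifugal, so Coriolis balances both:
fV = (1/ρ)|∂P/∂n| + V²/R  →  V² − fR·V + fR·V_g = 0
With fR = 1.44×10⁻⁴ × 1604×10³ m = 231 m/s:
V = [fR − √((fR)² − 4 fR V_g)]/2 = [231 − √(231² − 4×231×29)]/2 = 34 m/s
Supergeostrophic (V > V_g = 29 m/s), as expected around a high.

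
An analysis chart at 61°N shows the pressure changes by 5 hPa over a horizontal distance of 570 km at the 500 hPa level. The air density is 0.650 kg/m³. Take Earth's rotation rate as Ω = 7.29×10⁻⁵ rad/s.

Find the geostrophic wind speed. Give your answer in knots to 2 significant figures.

21 knots

Coriolis parameter at 61°N:
f = 2Ω sin φ = 2 × 7.29×10⁻⁵ × sin 61° = 1.28×10⁻⁴ s⁻¹
Pressure gradient: |∂P/∂n| = 500 Pa / 570000 m = 8.77×10⁻⁴ Pa/m
Geostrophic balance (pressure-gradient force = Coriolis force):
V_g = (1/(fρ)) |∂P/∂n| = 8.77×10⁻⁴ / (1.28×10⁻⁴ × 0.650) = 10.6 m/s
Converting: 10.6 m/s × 1.944 = 21 knots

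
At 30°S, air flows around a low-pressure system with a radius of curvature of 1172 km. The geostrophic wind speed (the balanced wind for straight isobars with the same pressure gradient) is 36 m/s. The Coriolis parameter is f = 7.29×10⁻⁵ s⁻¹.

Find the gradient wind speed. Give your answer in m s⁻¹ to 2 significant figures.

27 m s⁻¹

Around a low, centrifugal force acts outward with Coriolis, so pressure-gradient force balances both:
(1/ρ)|∂P/∂n| = fV + V²/R  →  V² + fR·V − fR·V_g = 0
With fR = 7.29×10⁻⁵ × 1172×10³ m = 85.4 m/s:
V = [−fR + √((fR)² + 4 fR V_g)]/2 = [−85.4 + √(85.4² + 4×85.4×36)]/2 = 27.3 m/s
Subgeostrophic (V < V_g = 36 m/s), as expected around a low.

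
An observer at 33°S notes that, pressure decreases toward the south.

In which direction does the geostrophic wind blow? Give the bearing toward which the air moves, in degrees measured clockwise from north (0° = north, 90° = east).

090°

The pressure-gradient force points toward the south (bearing 180°).
Geostrophic balance: in the Southern Hemisphere the Coriolis force deflects motion to the left, so the geostrophic wind blows 90° to the left of the pressure-gradient force (low pressure on the right).
Rotating 180° by 90° counterclockwise gives 090° — the wind blows toward the east.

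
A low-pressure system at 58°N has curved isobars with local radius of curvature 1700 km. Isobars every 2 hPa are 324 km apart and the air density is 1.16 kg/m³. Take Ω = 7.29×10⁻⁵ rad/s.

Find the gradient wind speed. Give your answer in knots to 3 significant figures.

Coriolis parameter at 58°N:
f = 2Ω sin φ = 2 × 7.29×10⁻⁵ × sin 58° = 1.24×10⁻⁴ s⁻¹
Pressure gradient: |∂P/∂n| = 200 Pa / 324000 m = 6.17×10⁻⁴ Pa/m
Geostrophic speed: V_g = |∂P/∂n|/(fρ) = 6.17×10⁻⁴/(1.24×10⁻⁴ × 1.16) = 4.30 m/s
Around a low, centrifugal force acts outward with Coriolis, so pressure-gradient force balances both:
(1/ρ)|∂P/∂n| = fV + V²/R  →  V² + fR·V − fR·V_g = 0
With fR = 1.24×10⁻⁴ × 1700×10³ m = 210 m/s:
V = [−fR + √((fR)² + 4 fR V_g)]/2 = [−210 + √(210² + 4×210×4.3)]/2 = 4.22 m/s
Subgeostrophic (V < V_g = 4.3 m/s), as expected around a low.
Converting: 4.22 m/s × 1.944 = 8.20 knots

8.20 knots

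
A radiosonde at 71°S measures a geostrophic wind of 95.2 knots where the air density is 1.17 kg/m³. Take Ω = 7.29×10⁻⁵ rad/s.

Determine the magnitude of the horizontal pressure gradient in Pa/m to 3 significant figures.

Coriolis parameter at 71°S:
f = 2Ω sin φ = 2 × 7.29×10⁻⁵ × sin 71° = 1.38×10⁻⁴ s⁻¹
Wind speed in SI: 95.2 knots = 49.0 m/s
Geostrophic balance rearranged: |∂P/∂n| = f ρ V_g
|∂P/∂n| = 1.38×10⁻⁴ × 1.17 × 49.0 = 7.90×10⁻³ Pa/m

7.90×10⁻³ Pa/m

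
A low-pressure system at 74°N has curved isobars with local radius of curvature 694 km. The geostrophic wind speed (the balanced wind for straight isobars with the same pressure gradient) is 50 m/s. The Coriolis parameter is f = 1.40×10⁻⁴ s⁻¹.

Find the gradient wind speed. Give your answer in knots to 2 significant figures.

Around a low, centrifugal force acts outward with Coriolis, so pressure-gradient force balances both:
(1/ρ)|∂P/∂n| = fV + V²/R  →  V² + fR·V − fR·V_g = 0
With fR = 1.40×10⁻⁴ × 694×10³ m = 97.2 m/s:
V = [−fR + √((fR)² + 4 fR V_g)]/2 = [−97.2 + √(97.2² + 4×97.2×50)]/2 = 36.4 m/s
Subgeostrophic (V < V_g = 50 m/s), as expected around a low.
Converting: 36.4 m/s × 1.944 = 71 knots

71 knots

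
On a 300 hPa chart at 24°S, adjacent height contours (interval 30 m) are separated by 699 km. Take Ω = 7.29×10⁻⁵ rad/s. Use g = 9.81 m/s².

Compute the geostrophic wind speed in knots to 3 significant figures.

Coriolis parameter at 24°S:
f = 2Ω sin φ = 2 × 7.29×10⁻⁵ × sin 24° = 5.93×10⁻⁵ s⁻¹
Height gradient: |∂Z/∂n| = 30 m / 699000 m = 4.29×10⁻⁵
On a pressure surface, geostrophic balance gives V_g = (g/f)|∂Z/∂n|:
V_g = 9.81 × 4.29×10⁻⁵ / 5.93×10⁻⁵ = 7.10 m/s
Converting: 7.10 m/s × 1.944 = 13.8 knots

13.8 knots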